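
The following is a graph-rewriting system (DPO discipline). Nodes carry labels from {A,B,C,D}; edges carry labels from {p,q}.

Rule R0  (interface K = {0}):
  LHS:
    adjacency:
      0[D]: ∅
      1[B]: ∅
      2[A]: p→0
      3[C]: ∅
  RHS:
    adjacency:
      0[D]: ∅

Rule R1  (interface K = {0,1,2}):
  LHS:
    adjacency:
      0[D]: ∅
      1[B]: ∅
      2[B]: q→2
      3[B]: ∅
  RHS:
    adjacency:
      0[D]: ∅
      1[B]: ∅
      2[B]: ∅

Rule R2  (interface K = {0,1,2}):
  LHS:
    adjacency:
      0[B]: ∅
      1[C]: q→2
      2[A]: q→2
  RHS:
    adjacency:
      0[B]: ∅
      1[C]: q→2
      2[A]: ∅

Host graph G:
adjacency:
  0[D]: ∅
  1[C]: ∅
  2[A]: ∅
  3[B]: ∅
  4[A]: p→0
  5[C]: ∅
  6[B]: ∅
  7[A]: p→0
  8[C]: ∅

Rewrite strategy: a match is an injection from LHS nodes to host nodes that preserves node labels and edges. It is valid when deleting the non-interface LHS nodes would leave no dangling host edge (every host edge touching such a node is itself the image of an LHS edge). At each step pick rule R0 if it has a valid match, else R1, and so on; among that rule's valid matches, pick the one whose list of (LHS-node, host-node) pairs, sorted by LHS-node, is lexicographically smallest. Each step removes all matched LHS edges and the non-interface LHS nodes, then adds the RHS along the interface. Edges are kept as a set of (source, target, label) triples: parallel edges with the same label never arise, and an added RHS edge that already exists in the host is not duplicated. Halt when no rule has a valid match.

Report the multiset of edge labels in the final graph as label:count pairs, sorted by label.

Answer: (no edges)

Steps:
start.  V:9 E:2  edges: 4-p->0 7-p->0
1. fire R0 via {0↦0, 1↦3, 2↦4, 3↦1}  →  V:6 E:1  edges: 7-p->0
2. fire R0 via {0↦0, 1↦6, 2↦7, 3↦5}  →  V:3 E:0  edges: ∅
halt: no rule applies after step 2
NF edges: []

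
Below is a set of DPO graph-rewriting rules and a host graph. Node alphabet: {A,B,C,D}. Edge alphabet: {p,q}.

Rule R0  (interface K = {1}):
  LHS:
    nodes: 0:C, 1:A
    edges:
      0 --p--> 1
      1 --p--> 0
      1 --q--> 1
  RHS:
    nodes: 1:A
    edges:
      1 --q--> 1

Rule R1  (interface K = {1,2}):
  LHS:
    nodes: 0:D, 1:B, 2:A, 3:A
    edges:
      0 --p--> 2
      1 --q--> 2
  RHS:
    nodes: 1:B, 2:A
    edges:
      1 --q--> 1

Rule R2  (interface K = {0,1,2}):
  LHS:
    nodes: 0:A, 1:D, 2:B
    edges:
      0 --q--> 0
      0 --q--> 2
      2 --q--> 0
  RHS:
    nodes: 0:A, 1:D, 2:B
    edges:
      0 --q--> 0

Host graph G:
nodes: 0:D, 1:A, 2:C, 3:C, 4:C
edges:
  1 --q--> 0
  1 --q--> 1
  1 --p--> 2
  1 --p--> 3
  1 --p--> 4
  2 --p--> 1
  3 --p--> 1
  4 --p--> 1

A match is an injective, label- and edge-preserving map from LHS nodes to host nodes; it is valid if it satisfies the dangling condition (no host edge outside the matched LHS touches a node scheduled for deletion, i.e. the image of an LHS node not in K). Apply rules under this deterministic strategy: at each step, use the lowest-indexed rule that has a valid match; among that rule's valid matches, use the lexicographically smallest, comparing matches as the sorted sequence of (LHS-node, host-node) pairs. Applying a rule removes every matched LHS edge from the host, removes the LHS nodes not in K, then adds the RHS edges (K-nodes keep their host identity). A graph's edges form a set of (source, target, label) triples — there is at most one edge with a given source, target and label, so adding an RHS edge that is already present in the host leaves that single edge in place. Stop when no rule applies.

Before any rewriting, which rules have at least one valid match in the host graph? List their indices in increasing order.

R0: 3 valid matches — {0↦2, 1↦1}, {0↦3, 1↦1}, {0↦4, 1↦1}
R1: no valid match — LHS pattern not found
R2: no valid match — LHS pattern not found

Answer: [R0]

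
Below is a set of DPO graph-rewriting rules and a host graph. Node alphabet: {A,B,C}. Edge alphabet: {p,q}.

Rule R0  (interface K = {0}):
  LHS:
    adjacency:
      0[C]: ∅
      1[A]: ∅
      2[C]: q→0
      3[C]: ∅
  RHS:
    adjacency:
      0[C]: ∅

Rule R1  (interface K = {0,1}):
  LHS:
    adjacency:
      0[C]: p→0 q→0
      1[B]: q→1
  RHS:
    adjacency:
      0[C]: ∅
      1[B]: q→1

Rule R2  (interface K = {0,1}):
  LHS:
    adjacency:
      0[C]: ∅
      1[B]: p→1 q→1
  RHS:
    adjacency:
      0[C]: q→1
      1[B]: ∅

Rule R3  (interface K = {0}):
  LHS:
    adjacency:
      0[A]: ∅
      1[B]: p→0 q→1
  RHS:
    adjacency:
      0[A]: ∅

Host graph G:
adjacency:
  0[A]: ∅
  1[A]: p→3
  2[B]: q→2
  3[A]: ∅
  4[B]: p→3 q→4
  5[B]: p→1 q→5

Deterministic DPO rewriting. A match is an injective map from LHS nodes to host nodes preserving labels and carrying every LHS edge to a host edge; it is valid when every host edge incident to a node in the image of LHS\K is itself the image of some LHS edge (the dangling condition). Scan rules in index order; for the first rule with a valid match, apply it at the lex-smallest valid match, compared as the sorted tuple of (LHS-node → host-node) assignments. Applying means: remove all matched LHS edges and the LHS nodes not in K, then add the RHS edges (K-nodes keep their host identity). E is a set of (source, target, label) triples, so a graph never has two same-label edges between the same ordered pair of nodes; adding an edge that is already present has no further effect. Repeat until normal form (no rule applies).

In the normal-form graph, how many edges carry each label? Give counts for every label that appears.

[0] host  ⇒  6 nodes, 6 edges  {1-p->3 2-q->2 4-p->3 4-q->4 5-p->1 5-q->5}
[1] R3 @ {0↦1, 1↦5}  ⇒  5 nodes, 4 edges  {1-p->3 2-q->2 4-p->3 4-q->4}
[2] R3 @ {0↦3, 1↦4}  ⇒  4 nodes, 2 edges  {1-p->3 2-q->2}
halt: no rule applies after step 2
NF edges: [(1, 3, 'p'), (2, 2, 'q')]

Answer: p:1 q:1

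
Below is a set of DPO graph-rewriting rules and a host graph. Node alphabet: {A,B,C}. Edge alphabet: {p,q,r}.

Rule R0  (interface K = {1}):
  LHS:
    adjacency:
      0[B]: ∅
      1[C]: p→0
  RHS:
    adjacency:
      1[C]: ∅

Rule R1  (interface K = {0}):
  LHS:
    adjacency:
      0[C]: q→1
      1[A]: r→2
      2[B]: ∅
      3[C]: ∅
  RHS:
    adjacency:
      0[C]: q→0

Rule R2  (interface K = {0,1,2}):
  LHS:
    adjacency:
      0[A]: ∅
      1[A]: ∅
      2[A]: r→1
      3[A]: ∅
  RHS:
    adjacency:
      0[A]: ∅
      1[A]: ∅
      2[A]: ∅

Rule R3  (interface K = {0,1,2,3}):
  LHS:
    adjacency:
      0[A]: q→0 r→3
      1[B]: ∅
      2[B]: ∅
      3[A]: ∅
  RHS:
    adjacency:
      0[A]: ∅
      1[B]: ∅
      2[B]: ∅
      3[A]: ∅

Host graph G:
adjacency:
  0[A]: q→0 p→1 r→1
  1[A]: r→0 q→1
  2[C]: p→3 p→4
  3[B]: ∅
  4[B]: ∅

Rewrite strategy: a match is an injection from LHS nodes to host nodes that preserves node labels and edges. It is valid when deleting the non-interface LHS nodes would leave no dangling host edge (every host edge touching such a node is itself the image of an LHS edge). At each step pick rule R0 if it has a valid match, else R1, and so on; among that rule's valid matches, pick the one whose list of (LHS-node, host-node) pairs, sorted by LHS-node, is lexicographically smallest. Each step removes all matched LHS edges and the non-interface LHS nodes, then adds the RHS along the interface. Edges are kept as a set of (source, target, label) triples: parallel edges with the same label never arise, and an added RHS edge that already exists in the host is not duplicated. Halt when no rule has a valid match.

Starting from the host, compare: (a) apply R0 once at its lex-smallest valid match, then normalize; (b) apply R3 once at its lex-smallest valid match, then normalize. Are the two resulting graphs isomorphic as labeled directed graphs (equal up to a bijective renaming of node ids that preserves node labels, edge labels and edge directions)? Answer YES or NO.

Answer: NO

Steps:
branch R0-first: apply at {0↦3, 1↦2} → |E|=6, then 1 more step(s) → NF |V|=3 |E|=5 V={0:A, 1:A, 2:C} E=0-q->0 0-p->1 0-r->1 1-r->0 1-q->1
branch R3-first: apply at {0↦0, 1↦3, 2↦4, 3↦1} → |E|=5, then 2 more step(s) → NF |V|=3 |E|=3 V={0:A, 1:A, 2:C} E=0-p->1 1-r->0 1-q->1
graphs not isomorphic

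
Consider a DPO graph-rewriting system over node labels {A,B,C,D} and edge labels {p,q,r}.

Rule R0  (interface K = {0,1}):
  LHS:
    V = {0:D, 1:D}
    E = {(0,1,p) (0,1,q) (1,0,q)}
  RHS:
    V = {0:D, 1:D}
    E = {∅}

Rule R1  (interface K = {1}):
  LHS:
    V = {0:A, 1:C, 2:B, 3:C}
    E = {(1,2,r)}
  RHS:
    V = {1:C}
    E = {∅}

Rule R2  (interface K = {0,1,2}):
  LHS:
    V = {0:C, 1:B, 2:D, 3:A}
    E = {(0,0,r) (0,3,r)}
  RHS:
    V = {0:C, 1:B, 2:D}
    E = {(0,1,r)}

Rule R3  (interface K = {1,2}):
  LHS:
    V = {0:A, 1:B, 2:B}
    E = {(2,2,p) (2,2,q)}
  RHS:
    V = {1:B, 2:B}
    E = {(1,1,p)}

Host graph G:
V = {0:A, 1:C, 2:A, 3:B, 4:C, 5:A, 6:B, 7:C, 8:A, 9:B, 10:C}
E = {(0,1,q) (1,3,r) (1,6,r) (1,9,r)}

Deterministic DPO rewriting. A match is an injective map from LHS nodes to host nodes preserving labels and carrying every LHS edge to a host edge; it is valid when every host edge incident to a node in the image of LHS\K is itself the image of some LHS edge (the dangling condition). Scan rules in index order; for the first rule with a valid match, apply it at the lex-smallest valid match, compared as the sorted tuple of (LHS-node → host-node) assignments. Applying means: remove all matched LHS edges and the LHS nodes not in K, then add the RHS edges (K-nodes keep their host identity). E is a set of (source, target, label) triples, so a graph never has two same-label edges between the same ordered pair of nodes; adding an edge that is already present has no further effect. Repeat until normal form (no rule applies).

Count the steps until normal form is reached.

Answer: 3

Steps:
[0] host  ⇒  11 nodes, 4 edges  {0-q->1 1-r->3 1-r->6 1-r->9}
[1] R1 @ {0↦2, 1↦1, 2↦3, 3↦4}  ⇒  8 nodes, 3 edges  {0-q->1 1-r->6 1-r->9}
[2] R1 @ {0↦5, 1↦1, 2↦6, 3↦7}  ⇒  5 nodes, 2 edges  {0-q->1 1-r->9}
[3] R1 @ {0↦8, 1↦1, 2↦9, 3↦10}  ⇒  2 nodes, 1 edges  {0-q->1}
final graph: no rule applies after step 3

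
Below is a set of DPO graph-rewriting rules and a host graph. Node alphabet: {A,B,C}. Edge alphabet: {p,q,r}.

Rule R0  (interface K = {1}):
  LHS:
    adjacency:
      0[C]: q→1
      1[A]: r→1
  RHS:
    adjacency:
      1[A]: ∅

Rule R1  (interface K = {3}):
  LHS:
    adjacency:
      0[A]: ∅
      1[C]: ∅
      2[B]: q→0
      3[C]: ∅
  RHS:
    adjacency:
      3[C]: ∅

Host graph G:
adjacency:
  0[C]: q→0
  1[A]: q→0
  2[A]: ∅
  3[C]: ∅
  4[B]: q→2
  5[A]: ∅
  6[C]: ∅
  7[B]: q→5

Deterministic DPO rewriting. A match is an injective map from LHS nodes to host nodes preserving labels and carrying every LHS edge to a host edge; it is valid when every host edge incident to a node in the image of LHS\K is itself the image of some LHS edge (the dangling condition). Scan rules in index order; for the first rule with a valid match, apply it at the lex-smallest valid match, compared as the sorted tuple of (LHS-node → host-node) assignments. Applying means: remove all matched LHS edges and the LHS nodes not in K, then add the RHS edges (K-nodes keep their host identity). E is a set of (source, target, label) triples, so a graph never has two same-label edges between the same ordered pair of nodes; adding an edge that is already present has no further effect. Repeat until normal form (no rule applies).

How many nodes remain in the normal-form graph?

Answer: 2

Steps:
initial: |V|=8 |E|=4  E = 0-q->0 1-q->0 4-q->2 7-q->5
step 1: apply R1 at {0↦2, 1↦3, 2↦4, 3↦0}  → |V|=5 |E|=3  E = 0-q->0 1-q->0 7-q->5
step 2: apply R1 at {0↦5, 1↦6, 2↦7, 3↦0}  → |V|=2 |E|=2  E = 0-q->0 1-q->0
normal form: no rule applies after step 2
NF nodes: {0:C, 1:A}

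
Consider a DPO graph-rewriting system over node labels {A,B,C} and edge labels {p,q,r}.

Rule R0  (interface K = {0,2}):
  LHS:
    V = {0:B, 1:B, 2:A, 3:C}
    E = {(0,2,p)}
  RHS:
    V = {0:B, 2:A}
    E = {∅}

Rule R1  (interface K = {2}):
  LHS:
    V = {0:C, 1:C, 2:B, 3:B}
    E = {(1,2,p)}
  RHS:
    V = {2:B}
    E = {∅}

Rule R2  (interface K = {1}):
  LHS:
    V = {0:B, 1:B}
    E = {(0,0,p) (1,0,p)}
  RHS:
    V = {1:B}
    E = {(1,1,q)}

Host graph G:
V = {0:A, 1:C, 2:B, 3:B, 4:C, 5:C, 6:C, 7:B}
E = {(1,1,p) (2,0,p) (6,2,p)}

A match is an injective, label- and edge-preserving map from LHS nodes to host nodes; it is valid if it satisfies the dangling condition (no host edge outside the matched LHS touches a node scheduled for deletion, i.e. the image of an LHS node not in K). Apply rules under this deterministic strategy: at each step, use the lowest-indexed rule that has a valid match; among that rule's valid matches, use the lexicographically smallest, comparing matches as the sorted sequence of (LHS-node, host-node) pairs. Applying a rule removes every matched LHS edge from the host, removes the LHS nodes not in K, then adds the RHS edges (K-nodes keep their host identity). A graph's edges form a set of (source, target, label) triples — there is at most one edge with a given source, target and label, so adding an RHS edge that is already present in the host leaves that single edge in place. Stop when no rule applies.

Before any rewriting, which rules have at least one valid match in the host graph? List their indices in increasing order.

R0: 4 valid matches — {0↦2, 1↦3, 2↦0, 3↦4}, {0↦2, 1↦3, 2↦0, 3↦5}, {0↦2, 1↦7, 2↦0, 3↦4} (+1 more)
R1: 4 valid matches — {0↦4, 1↦6, 2↦2, 3↦3}, {0↦4, 1↦6, 2↦2, 3↦7}, {0↦5, 1↦6, 2↦2, 3↦3} (+1 more)
R2: no valid match — LHS pattern not found

Answer: [R0,R1]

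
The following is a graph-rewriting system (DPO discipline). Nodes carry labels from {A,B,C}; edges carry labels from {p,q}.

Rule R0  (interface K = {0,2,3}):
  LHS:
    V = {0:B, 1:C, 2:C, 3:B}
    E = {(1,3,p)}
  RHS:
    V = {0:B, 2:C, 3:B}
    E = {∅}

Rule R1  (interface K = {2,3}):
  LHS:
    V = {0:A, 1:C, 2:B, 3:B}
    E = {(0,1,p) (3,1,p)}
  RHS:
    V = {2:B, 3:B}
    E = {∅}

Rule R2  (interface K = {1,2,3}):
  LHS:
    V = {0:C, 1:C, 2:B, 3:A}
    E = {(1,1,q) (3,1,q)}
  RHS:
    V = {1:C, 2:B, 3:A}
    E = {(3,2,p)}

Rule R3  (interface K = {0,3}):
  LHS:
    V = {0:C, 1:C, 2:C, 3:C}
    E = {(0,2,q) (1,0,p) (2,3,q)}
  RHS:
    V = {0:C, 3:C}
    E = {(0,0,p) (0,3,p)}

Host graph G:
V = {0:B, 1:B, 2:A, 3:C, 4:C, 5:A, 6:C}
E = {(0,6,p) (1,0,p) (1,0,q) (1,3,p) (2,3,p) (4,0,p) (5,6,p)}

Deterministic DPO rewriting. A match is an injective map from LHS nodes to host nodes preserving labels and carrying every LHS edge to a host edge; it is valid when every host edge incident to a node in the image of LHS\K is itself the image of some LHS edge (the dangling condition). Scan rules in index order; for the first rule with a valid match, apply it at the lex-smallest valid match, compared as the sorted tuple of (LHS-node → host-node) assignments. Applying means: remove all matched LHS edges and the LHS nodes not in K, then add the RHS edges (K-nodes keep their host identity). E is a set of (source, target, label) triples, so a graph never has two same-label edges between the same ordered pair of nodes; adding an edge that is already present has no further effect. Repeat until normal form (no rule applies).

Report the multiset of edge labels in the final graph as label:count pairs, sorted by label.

Answer: p:1 q:1

Rewrite trace:
initial: |V|=7 |E|=7  E = 0-p->6 1-p->0 1-q->0 1-p->3 2-p->3 4-p->0 5-p->6
step 1: apply R0 at {0↦1, 1↦4, 2↦3, 3↦0}  → |V|=6 |E|=6  E = 0-p->6 1-p->0 1-q->0 1-p->3 2-p->3 5-p->6
step 2: apply R1 at {0↦2, 1↦3, 2↦0, 3↦1}  → |V|=4 |E|=4  E = 0-p->6 1-p->0 1-q->0 5-p->6
step 3: apply R1 at {0↦5, 1↦6, 2↦1, 3↦0}  → |V|=2 |E|=2  E = 1-p->0 1-q->0
final graph: no rule applies after step 3
NF edges: [(1, 0, 'p'), (1, 0, 'q')]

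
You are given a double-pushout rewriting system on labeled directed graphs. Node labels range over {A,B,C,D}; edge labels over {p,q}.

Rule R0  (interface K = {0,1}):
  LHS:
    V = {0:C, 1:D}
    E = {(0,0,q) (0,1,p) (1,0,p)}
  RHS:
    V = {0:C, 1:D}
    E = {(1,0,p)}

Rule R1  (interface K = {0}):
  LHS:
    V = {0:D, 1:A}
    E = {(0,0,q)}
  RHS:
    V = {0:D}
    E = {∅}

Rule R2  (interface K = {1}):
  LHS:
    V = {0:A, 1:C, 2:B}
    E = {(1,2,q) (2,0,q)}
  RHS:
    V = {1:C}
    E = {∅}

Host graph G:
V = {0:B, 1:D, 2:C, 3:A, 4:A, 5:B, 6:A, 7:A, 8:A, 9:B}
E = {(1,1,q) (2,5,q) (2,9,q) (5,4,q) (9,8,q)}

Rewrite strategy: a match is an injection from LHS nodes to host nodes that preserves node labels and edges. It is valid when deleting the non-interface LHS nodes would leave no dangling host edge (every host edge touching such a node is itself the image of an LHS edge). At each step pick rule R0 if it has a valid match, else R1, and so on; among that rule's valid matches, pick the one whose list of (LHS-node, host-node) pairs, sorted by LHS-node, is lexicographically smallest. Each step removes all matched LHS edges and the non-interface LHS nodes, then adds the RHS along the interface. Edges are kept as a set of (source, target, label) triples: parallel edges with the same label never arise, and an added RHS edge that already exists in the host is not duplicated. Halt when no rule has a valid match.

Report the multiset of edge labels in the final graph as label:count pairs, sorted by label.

initial: |V|=10 |E|=5  E = 1-q->1 2-q->5 2-q->9 5-q->4 9-q->8
step 1: apply R1 at {0↦1, 1↦3}  → |V|=9 |E|=4  E = 2-q->5 2-q->9 5-q->4 9-q->8
step 2: apply R2 at {0↦4, 1↦2, 2↦5}  → |V|=7 |E|=2  E = 2-q->9 9-q->8
step 3: apply R2 at {0↦8, 1↦2, 2↦9}  → |V|=5 |E|=0  E = ∅
final graph: no rule applies after step 3
NF edges: []

Answer: (no edges)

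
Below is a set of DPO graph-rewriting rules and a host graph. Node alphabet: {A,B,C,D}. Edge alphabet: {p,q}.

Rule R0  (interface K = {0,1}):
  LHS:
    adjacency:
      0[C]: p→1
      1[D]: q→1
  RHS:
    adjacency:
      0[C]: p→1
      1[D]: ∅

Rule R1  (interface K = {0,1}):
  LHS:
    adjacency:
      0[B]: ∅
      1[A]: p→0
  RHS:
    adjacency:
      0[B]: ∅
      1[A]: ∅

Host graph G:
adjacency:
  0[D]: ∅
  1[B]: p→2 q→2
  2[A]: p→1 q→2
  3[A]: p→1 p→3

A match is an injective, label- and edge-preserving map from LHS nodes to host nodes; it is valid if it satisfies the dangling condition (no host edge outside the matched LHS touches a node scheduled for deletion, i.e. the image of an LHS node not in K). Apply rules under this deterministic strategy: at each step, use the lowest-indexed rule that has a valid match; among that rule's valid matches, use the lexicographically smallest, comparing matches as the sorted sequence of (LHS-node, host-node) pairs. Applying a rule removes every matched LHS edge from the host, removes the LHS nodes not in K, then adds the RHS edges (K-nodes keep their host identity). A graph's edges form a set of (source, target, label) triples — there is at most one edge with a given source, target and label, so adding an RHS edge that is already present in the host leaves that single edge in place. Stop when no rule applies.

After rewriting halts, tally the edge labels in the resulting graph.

start.  V:4 E:6  edges: 1-p->2 1-q->2 2-p->1 2-q->2 3-p->1 3-p->3
1. fire R1 via {0↦1, 1↦2}  →  V:4 E:5  edges: 1-p->2 1-q->2 2-q->2 3-p->1 3-p->3
2. fire R1 via {0↦1, 1↦3}  →  V:4 E:4  edges: 1-p->2 1-q->2 2-q->2 3-p->3
normal form: no rule applies after step 2
NF edges: [(1, 2, 'p'), (1, 2, 'q'), (2, 2, 'q'), (3, 3, 'p')]

Answer: p:2 q:2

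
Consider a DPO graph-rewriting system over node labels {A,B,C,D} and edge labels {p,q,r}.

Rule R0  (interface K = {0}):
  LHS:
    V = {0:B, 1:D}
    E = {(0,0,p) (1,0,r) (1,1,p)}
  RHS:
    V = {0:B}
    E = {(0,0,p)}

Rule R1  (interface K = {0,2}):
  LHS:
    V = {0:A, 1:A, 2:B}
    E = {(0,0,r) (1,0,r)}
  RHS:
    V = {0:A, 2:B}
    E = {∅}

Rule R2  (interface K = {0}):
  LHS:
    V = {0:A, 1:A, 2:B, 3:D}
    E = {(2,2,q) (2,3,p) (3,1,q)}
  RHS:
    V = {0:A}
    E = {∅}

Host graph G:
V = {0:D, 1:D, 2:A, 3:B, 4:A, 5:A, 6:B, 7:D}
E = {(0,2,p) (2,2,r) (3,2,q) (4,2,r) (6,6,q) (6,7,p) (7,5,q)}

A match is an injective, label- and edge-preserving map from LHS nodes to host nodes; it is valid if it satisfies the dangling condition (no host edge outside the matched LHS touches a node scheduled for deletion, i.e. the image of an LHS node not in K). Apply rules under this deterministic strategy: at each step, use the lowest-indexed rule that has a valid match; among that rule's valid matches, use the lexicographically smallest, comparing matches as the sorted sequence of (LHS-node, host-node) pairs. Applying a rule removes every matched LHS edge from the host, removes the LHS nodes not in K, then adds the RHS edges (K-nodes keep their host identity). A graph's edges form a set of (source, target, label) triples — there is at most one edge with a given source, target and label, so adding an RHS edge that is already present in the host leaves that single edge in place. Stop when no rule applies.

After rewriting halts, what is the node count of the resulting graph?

[0] host  ⇒  8 nodes, 7 edges  {0-p->2 2-r->2 3-q->2 4-r->2 6-q->6 6-p->7 7-q->5}
[1] R1 @ {0↦2, 1↦4, 2↦3}  ⇒  7 nodes, 5 edges  {0-p->2 3-q->2 6-q->6 6-p->7 7-q->5}
[2] R2 @ {0↦2, 1↦5, 2↦6, 3↦7}  ⇒  4 nodes, 2 edges  {0-p->2 3-q->2}
normal form: no rule applies after step 2
NF nodes: {0:D, 1:D, 2:A, 3:B}

Answer: 4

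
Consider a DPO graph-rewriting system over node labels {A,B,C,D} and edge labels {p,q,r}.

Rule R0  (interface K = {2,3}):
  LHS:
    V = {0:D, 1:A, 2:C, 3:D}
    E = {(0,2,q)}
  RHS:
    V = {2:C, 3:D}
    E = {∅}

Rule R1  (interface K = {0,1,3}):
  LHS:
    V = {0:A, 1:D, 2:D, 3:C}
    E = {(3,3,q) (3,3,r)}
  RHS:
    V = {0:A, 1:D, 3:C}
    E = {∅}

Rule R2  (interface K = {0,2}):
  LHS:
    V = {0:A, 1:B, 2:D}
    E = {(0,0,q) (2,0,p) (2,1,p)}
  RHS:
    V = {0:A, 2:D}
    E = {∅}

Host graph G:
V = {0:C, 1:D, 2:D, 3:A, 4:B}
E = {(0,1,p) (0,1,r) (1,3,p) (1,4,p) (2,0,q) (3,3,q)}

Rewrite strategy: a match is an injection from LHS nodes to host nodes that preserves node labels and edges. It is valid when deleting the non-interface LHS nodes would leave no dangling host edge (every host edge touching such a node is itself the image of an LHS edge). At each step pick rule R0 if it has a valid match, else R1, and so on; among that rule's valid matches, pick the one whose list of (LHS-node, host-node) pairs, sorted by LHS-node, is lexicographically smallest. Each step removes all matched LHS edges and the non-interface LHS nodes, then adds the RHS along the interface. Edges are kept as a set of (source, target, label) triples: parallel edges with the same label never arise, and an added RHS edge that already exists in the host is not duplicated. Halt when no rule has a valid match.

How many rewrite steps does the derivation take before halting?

start.  V:5 E:6  edges: 0-p->1 0-r->1 1-p->3 1-p->4 2-q->0 3-q->3
1. fire R2 via {0↦3, 1↦4, 2↦1}  →  V:4 E:3  edges: 0-p->1 0-r->1 2-q->0
2. fire R0 via {0↦2, 1↦3, 2↦0, 3↦1}  →  V:2 E:2  edges: 0-p->1 0-r->1
halt: no rule applies after step 2

Answer: 2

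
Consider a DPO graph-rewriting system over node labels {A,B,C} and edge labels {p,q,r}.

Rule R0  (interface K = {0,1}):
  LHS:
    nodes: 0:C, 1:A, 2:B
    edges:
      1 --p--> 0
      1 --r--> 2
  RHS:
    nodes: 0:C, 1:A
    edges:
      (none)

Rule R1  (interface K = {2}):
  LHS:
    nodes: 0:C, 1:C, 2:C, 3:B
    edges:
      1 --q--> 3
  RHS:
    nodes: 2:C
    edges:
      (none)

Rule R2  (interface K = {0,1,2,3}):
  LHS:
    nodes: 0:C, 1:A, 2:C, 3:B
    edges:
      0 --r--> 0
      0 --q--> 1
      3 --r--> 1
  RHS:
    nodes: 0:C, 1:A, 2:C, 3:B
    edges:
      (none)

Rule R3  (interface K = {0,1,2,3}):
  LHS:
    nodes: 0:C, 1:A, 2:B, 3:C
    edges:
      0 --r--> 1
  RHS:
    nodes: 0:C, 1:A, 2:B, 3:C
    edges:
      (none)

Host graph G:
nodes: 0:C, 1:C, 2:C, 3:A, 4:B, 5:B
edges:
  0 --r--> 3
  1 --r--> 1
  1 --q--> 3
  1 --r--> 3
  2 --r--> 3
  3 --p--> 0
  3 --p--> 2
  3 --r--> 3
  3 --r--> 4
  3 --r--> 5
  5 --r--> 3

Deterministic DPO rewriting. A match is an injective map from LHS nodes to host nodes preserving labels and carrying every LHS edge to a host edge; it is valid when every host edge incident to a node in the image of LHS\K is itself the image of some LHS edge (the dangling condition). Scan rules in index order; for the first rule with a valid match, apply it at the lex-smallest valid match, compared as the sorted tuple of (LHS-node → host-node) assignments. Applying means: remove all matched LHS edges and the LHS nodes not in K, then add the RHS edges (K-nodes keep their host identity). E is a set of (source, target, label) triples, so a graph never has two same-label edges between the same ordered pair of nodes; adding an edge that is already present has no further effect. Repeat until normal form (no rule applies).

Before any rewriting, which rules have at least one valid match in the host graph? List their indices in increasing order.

Answer: [R0,R2,R3]

Steps:
R0: 2 valid matches — {0↦0, 1↦3, 2↦4}, {0↦2, 1↦3, 2↦4}
R1: no valid match — LHS pattern not found
R2: 2 valid matches — {0↦1, 1↦3, 2↦0, 3↦5}, {0↦1, 1↦3, 2↦2, 3↦5}
R3: 12 valid matches — {0↦0, 1↦3, 2↦4, 3↦1}, {0↦0, 1↦3, 2↦4, 3↦2}, {0↦0, 1↦3, 2↦5, 3↦1} (+9 more)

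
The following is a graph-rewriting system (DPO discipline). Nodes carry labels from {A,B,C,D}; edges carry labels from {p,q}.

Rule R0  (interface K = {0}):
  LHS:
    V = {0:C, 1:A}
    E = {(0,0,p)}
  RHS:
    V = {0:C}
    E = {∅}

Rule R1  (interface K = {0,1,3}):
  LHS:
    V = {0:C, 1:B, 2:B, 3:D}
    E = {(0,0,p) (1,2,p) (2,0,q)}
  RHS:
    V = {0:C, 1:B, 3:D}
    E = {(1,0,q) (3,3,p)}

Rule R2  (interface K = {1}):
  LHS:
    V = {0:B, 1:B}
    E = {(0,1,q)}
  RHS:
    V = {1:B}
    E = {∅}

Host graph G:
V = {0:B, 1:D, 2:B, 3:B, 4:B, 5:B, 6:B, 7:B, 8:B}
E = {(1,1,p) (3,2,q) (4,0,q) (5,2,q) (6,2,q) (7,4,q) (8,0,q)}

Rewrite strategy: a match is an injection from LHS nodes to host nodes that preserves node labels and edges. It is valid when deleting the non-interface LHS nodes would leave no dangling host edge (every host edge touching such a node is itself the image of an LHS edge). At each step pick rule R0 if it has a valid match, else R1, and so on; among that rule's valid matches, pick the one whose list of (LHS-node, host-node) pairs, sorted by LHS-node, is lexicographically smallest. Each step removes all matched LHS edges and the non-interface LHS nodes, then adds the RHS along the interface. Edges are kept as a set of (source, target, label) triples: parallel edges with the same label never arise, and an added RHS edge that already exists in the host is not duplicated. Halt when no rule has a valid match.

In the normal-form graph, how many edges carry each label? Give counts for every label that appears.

[0] host  ⇒  9 nodes, 7 edges  {1-p->1 3-q->2 4-q->0 5-q->2 6-q->2 7-q->4 8-q->0}
[1] R2 @ {0↦3, 1↦2}  ⇒  8 nodes, 6 edges  {1-p->1 4-q->0 5-q->2 6-q->2 7-q->4 8-q->0}
[2] R2 @ {0↦5, 1↦2}  ⇒  7 nodes, 5 edges  {1-p->1 4-q->0 6-q->2 7-q->4 8-q->0}
[3] R2 @ {0↦6, 1↦2}  ⇒  6 nodes, 4 edges  {1-p->1 4-q->0 7-q->4 8-q->0}
[4] R2 @ {0↦7, 1↦4}  ⇒  5 nodes, 3 edges  {1-p->1 4-q->0 8-q->0}
[5] R2 @ {0↦4, 1↦0}  ⇒  4 nodes, 2 edges  {1-p->1 8-q->0}
[6] R2 @ {0↦8, 1↦0}  ⇒  3 nodes, 1 edges  {1-p->1}
halt: no rule applies after step 6
NF edges: [(1, 1, 'p')]

Answer: p:1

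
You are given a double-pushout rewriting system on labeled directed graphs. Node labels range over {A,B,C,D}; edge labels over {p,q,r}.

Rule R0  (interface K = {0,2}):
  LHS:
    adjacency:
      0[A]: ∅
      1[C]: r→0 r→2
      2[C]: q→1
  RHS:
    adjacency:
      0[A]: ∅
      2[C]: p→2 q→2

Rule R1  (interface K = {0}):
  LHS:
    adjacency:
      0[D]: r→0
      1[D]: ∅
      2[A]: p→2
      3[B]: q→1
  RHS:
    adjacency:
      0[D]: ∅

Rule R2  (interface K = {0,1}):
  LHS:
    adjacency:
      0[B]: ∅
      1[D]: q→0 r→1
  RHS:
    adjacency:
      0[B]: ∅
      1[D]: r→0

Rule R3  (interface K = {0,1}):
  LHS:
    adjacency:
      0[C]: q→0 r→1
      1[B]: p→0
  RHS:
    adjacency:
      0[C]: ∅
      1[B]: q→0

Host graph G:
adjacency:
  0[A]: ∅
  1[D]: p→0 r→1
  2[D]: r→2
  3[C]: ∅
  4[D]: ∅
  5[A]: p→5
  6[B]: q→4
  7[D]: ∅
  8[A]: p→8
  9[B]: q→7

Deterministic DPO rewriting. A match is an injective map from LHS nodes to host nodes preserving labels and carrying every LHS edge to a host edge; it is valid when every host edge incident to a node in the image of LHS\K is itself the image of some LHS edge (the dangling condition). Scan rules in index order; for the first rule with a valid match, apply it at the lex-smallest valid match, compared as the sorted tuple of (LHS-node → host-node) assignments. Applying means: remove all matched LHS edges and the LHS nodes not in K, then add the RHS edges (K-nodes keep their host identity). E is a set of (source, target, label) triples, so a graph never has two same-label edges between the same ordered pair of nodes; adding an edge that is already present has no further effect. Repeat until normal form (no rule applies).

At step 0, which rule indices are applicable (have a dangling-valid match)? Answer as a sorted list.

Answer: [R1]

Steps:
R0: no valid match — LHS pattern not found
R1: 8 valid matches — {0↦1, 1↦4, 2↦5, 3↦6}, {0↦1, 1↦4, 2↦8, 3↦6}, {0↦1, 1↦7, 2↦5, 3↦9} (+5 more)
R2: no valid match — LHS pattern not found
R3: no valid match — LHS pattern not found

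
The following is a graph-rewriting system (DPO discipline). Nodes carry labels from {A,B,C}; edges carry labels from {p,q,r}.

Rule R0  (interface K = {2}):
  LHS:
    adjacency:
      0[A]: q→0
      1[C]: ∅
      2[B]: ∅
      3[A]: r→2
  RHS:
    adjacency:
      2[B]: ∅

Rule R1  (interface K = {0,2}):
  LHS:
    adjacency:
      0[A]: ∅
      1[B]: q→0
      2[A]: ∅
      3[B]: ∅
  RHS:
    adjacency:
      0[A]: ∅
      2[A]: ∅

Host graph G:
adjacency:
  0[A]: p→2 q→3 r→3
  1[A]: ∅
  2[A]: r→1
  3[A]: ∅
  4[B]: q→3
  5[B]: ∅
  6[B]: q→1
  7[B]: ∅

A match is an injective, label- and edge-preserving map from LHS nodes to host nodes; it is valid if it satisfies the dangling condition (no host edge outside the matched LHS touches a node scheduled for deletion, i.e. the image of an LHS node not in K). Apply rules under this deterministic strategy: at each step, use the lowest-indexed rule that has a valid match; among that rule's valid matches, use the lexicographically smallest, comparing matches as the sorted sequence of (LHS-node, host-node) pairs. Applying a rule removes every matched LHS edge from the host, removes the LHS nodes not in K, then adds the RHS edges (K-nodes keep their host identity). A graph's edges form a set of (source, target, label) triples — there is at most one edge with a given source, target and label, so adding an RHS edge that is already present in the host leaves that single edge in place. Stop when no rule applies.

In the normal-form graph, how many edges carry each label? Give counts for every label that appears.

Answer: p:1 q:1 r:2

Steps:
start.  V:8 E:6  edges: 0-p->2 0-q->3 0-r->3 2-r->1 4-q->3 6-q->1
1. fire R1 via {0↦1, 1↦6, 2↦0, 3↦5}  →  V:6 E:5  edges: 0-p->2 0-q->3 0-r->3 2-r->1 4-q->3
2. fire R1 via {0↦3, 1↦4, 2↦0, 3↦7}  →  V:4 E:4  edges: 0-p->2 0-q->3 0-r->3 2-r->1
final graph: no rule applies after step 2
NF edges: [(0, 2, 'p'), (0, 3, 'q'), (0, 3, 'r'), (2, 1, 'r')]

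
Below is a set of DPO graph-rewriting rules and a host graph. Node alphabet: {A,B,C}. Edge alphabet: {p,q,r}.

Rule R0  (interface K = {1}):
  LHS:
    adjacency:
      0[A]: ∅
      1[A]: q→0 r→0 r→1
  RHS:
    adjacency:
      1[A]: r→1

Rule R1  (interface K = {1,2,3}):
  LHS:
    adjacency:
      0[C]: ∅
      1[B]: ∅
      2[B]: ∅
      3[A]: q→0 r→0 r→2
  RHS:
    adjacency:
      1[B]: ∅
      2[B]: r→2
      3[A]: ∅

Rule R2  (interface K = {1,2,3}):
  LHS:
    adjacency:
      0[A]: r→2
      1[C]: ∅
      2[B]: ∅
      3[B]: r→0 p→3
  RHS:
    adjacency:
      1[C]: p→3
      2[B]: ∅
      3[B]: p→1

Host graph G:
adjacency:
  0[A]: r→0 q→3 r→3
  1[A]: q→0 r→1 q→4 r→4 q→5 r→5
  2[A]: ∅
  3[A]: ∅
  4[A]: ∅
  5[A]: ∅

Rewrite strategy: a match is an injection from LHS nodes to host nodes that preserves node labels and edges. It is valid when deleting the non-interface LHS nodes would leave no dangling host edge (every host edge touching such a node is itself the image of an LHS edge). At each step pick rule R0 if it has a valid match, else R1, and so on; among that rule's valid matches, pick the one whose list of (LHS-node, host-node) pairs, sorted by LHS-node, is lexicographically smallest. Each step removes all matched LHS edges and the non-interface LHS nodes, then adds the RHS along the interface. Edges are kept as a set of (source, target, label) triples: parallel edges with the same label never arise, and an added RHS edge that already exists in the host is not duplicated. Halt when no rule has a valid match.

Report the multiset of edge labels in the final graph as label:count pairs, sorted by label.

start.  V:6 E:9  edges: 0-r->0 0-q->3 0-r->3 1-q->0 1-r->1 1-q->4 1-r->4 1-q->5 1-r->5
1. fire R0 via {0↦3, 1↦0}  →  V:5 E:7  edges: 0-r->0 1-q->0 1-r->1 1-q->4 1-r->4 1-q->5 1-r->5
2. fire R0 via {0↦4, 1↦1}  →  V:4 E:5  edges: 0-r->0 1-q->0 1-r->1 1-q->5 1-r->5
3. fire R0 via {0↦5, 1↦1}  →  V:3 E:3  edges: 0-r->0 1-q->0 1-r->1
normal form: no rule applies after step 3
NF edges: [(0, 0, 'r'), (1, 0, 'q'), (1, 1, 'r')]

Answer: q:1 r:2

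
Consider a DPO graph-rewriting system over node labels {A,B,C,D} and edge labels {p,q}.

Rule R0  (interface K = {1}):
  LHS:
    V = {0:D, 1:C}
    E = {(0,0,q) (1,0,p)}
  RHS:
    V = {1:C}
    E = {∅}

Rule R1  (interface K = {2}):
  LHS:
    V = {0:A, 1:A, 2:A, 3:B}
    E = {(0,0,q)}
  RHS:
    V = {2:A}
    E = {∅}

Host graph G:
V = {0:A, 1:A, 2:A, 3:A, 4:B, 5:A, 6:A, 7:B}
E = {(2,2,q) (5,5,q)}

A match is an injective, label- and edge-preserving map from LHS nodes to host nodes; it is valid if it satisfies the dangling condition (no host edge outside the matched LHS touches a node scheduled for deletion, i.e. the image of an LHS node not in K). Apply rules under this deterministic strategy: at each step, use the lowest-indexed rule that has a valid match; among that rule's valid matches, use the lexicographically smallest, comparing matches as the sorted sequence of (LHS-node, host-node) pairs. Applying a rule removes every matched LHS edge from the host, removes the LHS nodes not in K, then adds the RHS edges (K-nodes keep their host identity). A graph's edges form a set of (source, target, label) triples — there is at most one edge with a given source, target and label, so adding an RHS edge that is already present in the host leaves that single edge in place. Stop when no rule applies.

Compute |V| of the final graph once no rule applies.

start.  V:8 E:2  edges: 2-q->2 5-q->5
1. fire R1 via {0↦2, 1↦0, 2↦1, 3↦4}  →  V:5 E:1  edges: 5-q->5
2. fire R1 via {0↦5, 1↦1, 2↦3, 3↦7}  →  V:2 E:0  edges: ∅
final graph: no rule applies after step 2
NF nodes: {3:A, 6:A}

Answer: 2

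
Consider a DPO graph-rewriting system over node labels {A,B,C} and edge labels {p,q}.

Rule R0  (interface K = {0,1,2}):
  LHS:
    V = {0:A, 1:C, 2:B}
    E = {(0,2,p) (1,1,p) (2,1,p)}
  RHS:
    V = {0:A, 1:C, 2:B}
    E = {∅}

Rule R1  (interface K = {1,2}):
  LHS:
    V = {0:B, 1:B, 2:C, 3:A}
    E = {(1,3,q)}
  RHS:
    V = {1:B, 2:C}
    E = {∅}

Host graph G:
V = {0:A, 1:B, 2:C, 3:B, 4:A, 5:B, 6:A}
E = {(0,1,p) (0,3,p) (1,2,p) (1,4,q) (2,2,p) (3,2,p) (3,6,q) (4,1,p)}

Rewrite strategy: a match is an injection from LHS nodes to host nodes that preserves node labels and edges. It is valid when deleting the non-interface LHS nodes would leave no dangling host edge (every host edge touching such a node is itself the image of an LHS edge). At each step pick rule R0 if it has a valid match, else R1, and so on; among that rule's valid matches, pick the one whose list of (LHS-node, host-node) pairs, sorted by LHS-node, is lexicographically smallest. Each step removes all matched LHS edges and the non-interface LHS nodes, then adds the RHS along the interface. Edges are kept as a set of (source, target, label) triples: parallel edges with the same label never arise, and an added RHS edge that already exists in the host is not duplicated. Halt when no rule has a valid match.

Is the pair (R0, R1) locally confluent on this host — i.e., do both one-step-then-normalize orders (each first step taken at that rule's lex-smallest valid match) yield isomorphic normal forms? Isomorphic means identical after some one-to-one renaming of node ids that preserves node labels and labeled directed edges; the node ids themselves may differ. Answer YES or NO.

branch R0-first: apply at {0↦0, 1↦2, 2↦1} → |E|=5, then 1 more step(s) → NF |V|=5 |E|=4 V={0:A, 1:B, 2:C, 3:B, 4:A} E=0-p->3 1-q->4 3-p->2 4-p->1
branch R1-first: apply at {0↦5, 1↦3, 2↦2, 3↦6} → |E|=7, then 1 more step(s) → NF |V|=5 |E|=4 V={0:A, 1:B, 2:C, 3:B, 4:A} E=0-p->3 1-q->4 3-p->2 4-p->1
graphs isomorphic (equal up to label-preserving node renaming)

Answer: YES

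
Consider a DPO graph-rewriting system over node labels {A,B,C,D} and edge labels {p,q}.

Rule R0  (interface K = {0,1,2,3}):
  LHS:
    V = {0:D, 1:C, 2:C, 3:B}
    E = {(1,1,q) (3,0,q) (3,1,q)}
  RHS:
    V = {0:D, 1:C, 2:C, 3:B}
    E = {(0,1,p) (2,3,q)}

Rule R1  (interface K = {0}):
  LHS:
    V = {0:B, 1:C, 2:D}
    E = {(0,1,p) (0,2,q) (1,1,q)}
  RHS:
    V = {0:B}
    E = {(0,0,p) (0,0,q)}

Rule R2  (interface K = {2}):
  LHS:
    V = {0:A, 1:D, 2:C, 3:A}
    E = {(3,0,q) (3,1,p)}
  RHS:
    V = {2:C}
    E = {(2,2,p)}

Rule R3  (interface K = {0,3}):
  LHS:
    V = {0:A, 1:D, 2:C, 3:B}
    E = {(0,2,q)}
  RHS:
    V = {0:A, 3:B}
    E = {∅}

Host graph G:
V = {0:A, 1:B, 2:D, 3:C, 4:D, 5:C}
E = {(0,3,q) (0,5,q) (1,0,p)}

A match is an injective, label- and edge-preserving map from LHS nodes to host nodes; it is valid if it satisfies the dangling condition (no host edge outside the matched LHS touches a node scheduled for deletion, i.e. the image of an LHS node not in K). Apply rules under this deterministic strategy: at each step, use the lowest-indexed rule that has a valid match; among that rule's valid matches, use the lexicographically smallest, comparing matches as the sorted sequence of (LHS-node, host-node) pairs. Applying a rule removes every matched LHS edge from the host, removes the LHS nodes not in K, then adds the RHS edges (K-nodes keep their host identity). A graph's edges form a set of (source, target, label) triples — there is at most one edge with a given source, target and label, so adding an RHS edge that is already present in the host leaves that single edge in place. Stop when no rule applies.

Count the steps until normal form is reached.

Answer: 2

Rewrite trace:
start.  V:6 E:3  edges: 0-q->3 0-q->5 1-p->0
1. fire R3 via {0↦0, 1↦2, 2↦3, 3↦1}  →  V:4 E:2  edges: 0-q->5 1-p->0
2. fire R3 via {0↦0, 1↦4, 2↦5, 3↦1}  →  V:2 E:1  edges: 1-p->0
halt: no rule applies after step 2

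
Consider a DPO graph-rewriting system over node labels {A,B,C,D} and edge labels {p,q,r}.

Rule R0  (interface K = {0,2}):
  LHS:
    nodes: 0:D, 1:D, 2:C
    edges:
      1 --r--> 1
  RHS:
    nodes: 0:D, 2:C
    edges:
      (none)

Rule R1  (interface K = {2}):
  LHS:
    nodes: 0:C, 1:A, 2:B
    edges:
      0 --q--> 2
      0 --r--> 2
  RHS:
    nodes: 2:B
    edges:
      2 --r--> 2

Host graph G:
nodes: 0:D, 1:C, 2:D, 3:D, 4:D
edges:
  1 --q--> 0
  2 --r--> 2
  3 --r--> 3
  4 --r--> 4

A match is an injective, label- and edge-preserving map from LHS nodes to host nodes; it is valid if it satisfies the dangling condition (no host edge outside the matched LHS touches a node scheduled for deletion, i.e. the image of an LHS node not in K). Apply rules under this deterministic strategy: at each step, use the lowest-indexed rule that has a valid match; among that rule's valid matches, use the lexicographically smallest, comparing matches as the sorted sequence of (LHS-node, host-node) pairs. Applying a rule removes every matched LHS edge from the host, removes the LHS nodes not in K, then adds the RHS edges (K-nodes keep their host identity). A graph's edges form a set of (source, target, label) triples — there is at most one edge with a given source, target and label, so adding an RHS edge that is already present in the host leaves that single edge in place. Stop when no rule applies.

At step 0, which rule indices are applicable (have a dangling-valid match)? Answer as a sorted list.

Answer: [R0]

Derivation:
R0: 9 valid matches — {0↦0, 1↦2, 2↦1}, {0↦0, 1↦3, 2↦1}, {0↦0, 1↦4, 2↦1} (+6 more)
R1: no valid match — LHS pattern not found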